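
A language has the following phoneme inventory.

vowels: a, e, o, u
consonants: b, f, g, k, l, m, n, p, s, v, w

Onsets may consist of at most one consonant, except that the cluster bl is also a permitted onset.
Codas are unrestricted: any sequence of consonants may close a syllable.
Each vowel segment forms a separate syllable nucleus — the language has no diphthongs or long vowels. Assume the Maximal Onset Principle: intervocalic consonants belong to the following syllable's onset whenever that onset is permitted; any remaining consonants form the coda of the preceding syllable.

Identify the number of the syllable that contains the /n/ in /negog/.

The vowels are e, o — 2 nuclei, so 2 syllables.
/e…o/ gap (V1→V2): /g/ → onset of the next syllable (single consonants are always licit onsets).
Result: ne.gog.
The /n/ is in the onset of syllable 1 (/ne/).

1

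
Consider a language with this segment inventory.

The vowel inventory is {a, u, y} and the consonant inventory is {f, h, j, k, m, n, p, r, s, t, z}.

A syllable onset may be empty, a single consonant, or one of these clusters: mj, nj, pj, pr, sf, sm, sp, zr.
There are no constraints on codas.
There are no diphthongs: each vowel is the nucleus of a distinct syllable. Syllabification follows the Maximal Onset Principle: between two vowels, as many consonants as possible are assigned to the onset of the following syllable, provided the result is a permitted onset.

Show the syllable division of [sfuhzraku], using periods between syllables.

Vowels present: u, a, u; each is a nucleus, giving 3 syllables.
σ1/σ2 boundary: /hzr/ splits as /h/ + /zr/ (/zr/ is the longest suffix that is a licit onset).
σ2/σ3 boundary: just /k/ — single C goes to the following onset.

sfuh.zra.ku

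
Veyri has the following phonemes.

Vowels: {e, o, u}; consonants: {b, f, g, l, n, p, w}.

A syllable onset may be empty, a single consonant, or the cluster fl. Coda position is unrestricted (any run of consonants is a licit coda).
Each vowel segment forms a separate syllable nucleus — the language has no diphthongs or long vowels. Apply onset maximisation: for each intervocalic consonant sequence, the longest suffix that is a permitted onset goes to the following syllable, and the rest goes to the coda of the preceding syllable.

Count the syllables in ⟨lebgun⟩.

2

Nuclei (vowels): e, u → 2 syllables.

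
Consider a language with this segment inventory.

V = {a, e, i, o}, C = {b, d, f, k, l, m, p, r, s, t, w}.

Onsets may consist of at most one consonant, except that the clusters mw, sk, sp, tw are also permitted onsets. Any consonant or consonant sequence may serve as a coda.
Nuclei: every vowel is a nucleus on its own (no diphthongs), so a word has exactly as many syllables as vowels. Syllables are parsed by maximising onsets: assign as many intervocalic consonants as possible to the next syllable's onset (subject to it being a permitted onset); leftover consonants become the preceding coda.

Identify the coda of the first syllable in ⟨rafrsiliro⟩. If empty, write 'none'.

Nuclei (vowels): a, i, i, o → 4 syllables.
Between /a/ (V1) and /i/ (V2): /frs/ — longest licit onset from the right is /s/, leaving /fr/ as coda.
Between /i/ (V2) and /i/ (V3): /l/ → onset of the next syllable (single consonants are always licit onsets).
Between /i/ (V3) and /o/ (V4): just /r/ — single C goes to the following onset.
Syllabification: rafr.si.li.ro.
Syllable 1 is /rafr/: onset /r/, nucleus /a/, coda /fr/.

fr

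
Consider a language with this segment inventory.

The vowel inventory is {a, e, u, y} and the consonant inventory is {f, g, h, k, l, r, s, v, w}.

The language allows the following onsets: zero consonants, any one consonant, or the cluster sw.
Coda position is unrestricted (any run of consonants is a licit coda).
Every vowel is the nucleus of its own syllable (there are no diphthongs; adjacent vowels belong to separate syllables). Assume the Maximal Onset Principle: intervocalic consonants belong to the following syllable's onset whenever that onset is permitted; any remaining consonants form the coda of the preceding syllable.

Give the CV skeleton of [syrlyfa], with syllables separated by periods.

The vowels are y, y, a — 3 nuclei, so 3 syllables.
σ1/σ2 boundary: /rl/ splits as /r/ + /l/ (/l/ is the longest suffix that is a licit onset).
σ2/σ3 boundary: /f/ is a single consonant, so it becomes the next onset.
Syllabification: syr.ly.fa.
Mapping each syllable to C/V: /syr/ → CVC, /ly/ → CV, /fa/ → CV.

CVC.CV.CV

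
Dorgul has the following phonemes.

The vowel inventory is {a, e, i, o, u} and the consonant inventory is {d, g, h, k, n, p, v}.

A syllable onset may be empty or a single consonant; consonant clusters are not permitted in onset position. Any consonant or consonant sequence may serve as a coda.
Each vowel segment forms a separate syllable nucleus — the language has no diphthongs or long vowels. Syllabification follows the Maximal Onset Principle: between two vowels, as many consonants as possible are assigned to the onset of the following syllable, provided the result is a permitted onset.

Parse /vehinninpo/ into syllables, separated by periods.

ve.hin.nin.po

Vowels present: e, i, i, o; each is a nucleus, giving 4 syllables.
V1 /e/ – V2 /i/: /h/ → onset of the next syllable (single consonants are always licit onsets).
V2 /i/ – V3 /i/: cluster /nn/ — the longest permitted-onset suffix is /n/; onset = /n/, preceding coda = /n/.
V3 /i/ – V4 /o/: /np/; trying suffixes from longest down, /p/ is the first permitted one, so coda /n/ | onset /p/.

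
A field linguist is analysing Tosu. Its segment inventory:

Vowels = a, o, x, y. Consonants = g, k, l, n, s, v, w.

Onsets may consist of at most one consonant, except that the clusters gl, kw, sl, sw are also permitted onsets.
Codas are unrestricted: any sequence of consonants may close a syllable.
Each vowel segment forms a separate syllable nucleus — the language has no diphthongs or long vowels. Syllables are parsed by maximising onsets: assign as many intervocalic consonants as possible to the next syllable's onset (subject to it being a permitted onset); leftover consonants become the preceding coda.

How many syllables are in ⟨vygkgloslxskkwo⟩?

4

Nuclei (vowels): y, o, x, o → 4 syllables.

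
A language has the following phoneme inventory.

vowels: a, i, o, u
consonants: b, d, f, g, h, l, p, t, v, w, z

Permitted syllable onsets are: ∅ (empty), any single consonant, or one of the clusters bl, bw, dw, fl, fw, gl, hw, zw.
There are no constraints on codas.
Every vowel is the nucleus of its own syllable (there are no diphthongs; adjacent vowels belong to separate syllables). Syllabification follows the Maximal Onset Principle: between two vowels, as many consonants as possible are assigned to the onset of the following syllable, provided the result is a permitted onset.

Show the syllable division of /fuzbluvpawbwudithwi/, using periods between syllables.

Nuclei (vowels): u, u, a, u, i, i → 6 syllables.
σ1/σ2 boundary: /zbl/ splits as /z/ + /bl/ (/bl/ is the longest suffix that is a licit onset).
σ2/σ3 boundary: cluster /vp/ — the longest permitted-onset suffix is /p/; onset = /p/, preceding coda = /v/.
σ3/σ4 boundary: /wbw/; trying suffixes from longest down, /bw/ is the first permitted one, so coda /w/ | onset /bw/.
σ4/σ5 boundary: /d/ is a single consonant, so it becomes the next onset.
σ5/σ6 boundary: /thw/; trying suffixes from longest down, /hw/ is the first permitted one, so coda /t/ | onset /hw/.

fuz.bluv.paw.bwu.dit.hwi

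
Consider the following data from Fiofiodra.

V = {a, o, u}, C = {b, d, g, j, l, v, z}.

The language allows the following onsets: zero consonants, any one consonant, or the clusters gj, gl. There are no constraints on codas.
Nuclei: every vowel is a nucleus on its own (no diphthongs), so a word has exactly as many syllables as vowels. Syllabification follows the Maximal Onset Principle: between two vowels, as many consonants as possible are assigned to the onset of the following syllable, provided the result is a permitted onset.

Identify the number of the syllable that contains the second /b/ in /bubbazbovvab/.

1

Vowels present: u, a, o, a; each is a nucleus, giving 4 syllables.
σ1/σ2 boundary: /bb/; trying suffixes from longest down, /b/ is the first permitted one, so coda /b/ | onset /b/.
σ2/σ3 boundary: cluster /zb/ — the longest permitted-onset suffix is /b/; onset = /b/, preceding coda = /z/.
σ3/σ4 boundary: /vv/; trying suffixes from longest down, /v/ is the first permitted one, so coda /v/ | onset /v/.
Result: bub.baz.bov.vab.
The second /b/ is in the coda of syllable 1 (/bub/).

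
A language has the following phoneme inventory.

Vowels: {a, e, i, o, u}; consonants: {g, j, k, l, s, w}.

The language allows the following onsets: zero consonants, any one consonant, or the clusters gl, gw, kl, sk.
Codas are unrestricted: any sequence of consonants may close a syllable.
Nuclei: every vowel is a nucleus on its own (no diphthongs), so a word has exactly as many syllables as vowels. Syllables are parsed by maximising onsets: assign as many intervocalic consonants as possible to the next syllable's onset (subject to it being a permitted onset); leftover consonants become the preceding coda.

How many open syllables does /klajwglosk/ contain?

Vowels present: a, o; each is a nucleus, giving 2 syllables.
σ1/σ2 boundary: cluster /jwgl/ — the longest permitted-onset suffix is /gl/; onset = /gl/, preceding coda = /jw/.
Result: klajw.glosk.
Classifying each syllable: /klajw/ (closed), /glosk/ (closed).
Open syllables: 0.

0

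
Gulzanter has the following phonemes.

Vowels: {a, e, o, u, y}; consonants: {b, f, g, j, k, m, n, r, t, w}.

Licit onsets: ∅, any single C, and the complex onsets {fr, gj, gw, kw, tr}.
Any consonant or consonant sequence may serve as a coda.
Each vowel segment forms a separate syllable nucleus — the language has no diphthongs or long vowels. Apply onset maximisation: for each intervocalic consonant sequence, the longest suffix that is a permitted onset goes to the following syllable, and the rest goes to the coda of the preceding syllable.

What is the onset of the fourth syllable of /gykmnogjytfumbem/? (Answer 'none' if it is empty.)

f

The vowels are y, o, y, u, e — 5 nuclei, so 5 syllables.
V1 /y/ – V2 /o/: /kmn/ splits as /km/ + /n/ (/n/ is the longest suffix that is a licit onset).
V2 /o/ – V3 /y/: /gj/ — entire cluster is a permitted onset → onset /gj/, coda ∅.
V3 /y/ – V4 /u/: /tf/ splits as /t/ + /f/ (/f/ is the longest suffix that is a licit onset).
V4 /u/ – V5 /e/: /mb/ — longest licit onset from the right is /b/, leaving /m/ as coda.
Result: gykm.no.gjyt.fum.bem.
Syllable 4 is /fum/: onset /f/, nucleus /u/, coda /m/.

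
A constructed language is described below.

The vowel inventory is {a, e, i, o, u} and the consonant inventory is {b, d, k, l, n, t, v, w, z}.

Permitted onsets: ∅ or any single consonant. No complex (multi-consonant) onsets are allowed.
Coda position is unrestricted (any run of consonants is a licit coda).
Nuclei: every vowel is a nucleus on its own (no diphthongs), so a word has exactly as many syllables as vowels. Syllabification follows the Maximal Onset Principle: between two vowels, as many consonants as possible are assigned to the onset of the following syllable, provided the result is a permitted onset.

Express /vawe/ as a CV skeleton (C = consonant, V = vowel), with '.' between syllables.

CV.CV

Vowels present: a, e; each is a nucleus, giving 2 syllables.
σ1/σ2 boundary: just /w/ — single C goes to the following onset.
So the parse is va.we.
Mapping each syllable to C/V: /va/ → CV, /we/ → CV.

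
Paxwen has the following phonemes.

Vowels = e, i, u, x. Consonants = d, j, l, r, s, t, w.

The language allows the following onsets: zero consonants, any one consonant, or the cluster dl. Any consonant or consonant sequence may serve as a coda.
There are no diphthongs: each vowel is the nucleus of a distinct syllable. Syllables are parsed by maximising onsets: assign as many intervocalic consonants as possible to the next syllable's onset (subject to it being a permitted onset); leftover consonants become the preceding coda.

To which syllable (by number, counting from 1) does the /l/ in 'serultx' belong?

2

The vowels are e, u, x — 3 nuclei, so 3 syllables.
V1 /e/ – V2 /u/: /r/ → onset of the next syllable (single consonants are always licit onsets).
V2 /u/ – V3 /x/: /lt/; trying suffixes from longest down, /t/ is the first permitted one, so coda /l/ | onset /t/.
Result: se.rul.tx.
The /l/ is in the coda of syllable 2 (/rul/).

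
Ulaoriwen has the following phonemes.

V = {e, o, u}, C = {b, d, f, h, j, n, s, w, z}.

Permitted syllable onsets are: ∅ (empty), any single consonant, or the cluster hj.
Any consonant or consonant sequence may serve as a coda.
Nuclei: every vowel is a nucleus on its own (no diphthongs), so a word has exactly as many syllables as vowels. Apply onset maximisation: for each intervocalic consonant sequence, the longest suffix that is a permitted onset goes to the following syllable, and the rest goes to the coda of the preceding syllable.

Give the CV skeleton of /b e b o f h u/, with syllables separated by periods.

Vowels present: e, o, u; each is a nucleus, giving 3 syllables.
σ1/σ2 boundary: /b/ → onset of the next syllable (single consonants are always licit onsets).
σ2/σ3 boundary: cluster /fh/ — the longest permitted-onset suffix is /h/; onset = /h/, preceding coda = /f/.
Syllabification: be.bof.hu.
Mapping each syllable to C/V: /be/ → CV, /bof/ → CVC, /hu/ → CV.

CV.CVC.CV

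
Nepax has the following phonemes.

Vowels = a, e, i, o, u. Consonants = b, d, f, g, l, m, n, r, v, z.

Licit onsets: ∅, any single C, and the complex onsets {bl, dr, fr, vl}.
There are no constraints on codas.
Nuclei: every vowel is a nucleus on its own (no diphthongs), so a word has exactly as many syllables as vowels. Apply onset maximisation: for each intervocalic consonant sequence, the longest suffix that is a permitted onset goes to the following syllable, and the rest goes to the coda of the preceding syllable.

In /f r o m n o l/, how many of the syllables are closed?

The vowels are o, o — 2 nuclei, so 2 syllables.
Between /o/ (V1) and /o/ (V2): /mn/ splits as /m/ + /n/ (/n/ is the longest suffix that is a licit onset).
So the parse is from.nol.
Classifying each syllable: /from/ (closed), /nol/ (closed).
Closed syllables: 2.

2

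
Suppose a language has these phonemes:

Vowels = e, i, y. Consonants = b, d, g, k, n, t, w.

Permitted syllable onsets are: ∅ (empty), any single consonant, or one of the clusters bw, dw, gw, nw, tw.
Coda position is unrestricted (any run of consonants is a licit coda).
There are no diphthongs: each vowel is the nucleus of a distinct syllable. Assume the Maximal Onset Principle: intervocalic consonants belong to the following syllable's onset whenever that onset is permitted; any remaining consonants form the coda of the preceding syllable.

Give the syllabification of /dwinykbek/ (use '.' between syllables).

dwi.nyk.bek

The vowels are i, y, e — 3 nuclei, so 3 syllables.
σ1/σ2 boundary: just /n/ — single C goes to the following onset.
σ2/σ3 boundary: /kb/ — longest licit onset from the right is /b/, leaving /k/ as coda.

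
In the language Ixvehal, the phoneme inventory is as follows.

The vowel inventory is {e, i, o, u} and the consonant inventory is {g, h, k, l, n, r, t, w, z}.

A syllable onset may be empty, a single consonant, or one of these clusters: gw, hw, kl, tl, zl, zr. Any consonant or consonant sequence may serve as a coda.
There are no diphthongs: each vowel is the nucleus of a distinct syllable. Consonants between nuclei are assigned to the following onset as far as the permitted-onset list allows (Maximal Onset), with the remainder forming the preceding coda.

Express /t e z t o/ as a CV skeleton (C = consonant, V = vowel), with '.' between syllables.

CVC.CV

The vowels are e, o — 2 nuclei, so 2 syllables.
Between /e/ (V1) and /o/ (V2): cluster /zt/ — the longest permitted-onset suffix is /t/; onset = /t/, preceding coda = /z/.
So the parse is tez.to.
Mapping each syllable to C/V: /tez/ → CVC, /to/ → CV.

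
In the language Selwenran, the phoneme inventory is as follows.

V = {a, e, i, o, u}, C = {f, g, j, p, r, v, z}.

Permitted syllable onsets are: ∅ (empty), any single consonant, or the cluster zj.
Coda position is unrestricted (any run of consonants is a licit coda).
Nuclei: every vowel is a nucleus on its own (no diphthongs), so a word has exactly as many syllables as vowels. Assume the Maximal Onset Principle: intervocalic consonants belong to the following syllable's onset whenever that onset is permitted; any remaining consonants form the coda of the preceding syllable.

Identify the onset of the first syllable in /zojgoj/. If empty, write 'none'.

z

The vowels are o, o — 2 nuclei, so 2 syllables.
σ1/σ2 boundary: /jg/ splits as /j/ + /g/ (/g/ is the longest suffix that is a licit onset).
So the parse is zoj.goj.
Syllable 1 is /zoj/: onset /z/, nucleus /o/, coda /j/.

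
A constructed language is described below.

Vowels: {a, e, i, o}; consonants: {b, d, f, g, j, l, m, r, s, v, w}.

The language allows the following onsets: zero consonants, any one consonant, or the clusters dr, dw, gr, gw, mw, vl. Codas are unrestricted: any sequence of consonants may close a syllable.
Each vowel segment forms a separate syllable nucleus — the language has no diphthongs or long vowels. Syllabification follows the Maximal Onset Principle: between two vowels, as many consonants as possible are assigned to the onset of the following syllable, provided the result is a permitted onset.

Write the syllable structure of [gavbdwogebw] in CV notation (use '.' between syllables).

Nuclei (vowels): a, o, e → 3 syllables.
σ1/σ2 boundary: /vbdw/ splits as /vb/ + /dw/ (/dw/ is the longest suffix that is a licit onset).
σ2/σ3 boundary: /g/ → onset of the next syllable (single consonants are always licit onsets).
Syllabification: gavb.dwo.gebw.
Mapping each syllable to C/V: /gavb/ → CVCC, /dwo/ → CCV, /gebw/ → CVCC.

CVCC.CCV.CVCC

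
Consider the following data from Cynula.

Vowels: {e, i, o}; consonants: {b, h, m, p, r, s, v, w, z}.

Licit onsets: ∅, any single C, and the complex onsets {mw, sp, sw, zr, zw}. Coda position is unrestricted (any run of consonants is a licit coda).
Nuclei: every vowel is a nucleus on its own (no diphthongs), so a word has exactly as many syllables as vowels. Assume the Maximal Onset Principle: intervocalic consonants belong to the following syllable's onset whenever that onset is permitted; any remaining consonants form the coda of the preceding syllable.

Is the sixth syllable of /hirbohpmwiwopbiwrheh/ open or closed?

closed

Vowels present: i, o, i, o, i, e; each is a nucleus, giving 6 syllables.
Between /i/ (V1) and /o/ (V2): /rb/ — longest licit onset from the right is /b/, leaving /r/ as coda.
Between /o/ (V2) and /i/ (V3): /hpmw/ — longest licit onset from the right is /mw/, leaving /hp/ as coda.
Between /i/ (V3) and /o/ (V4): /w/ → onset of the next syllable (single consonants are always licit onsets).
Between /o/ (V4) and /i/ (V5): /pb/ — longest licit onset from the right is /b/, leaving /p/ as coda.
Between /i/ (V5) and /e/ (V6): /wrh/ splits as /wr/ + /h/ (/h/ is the longest suffix that is a licit onset).
Putting it together: hir.bohp.mwi.wop.biwr.heh.
Syllable 6 is /heh/ with coda /h/, so it is closed.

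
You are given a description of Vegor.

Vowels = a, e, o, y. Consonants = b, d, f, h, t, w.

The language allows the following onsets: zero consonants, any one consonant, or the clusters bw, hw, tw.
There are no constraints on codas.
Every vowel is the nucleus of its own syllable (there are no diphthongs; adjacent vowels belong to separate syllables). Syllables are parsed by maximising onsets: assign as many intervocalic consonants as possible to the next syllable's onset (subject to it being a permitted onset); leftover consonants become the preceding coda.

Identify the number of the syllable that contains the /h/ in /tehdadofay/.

1

Vowels present: e, a, o, a, y; each is a nucleus, giving 5 syllables.
σ1/σ2 boundary: /hd/ — longest licit onset from the right is /d/, leaving /h/ as coda.
σ2/σ3 boundary: /d/ → onset of the next syllable (single consonants are always licit onsets).
σ3/σ4 boundary: /f/ is a single consonant, so it becomes the next onset.
σ4/σ5 boundary: no consonants, so the boundary falls immediately after /a/.
Result: teh.da.do.fa.y.
The /h/ is in the coda of syllable 1 (/teh/).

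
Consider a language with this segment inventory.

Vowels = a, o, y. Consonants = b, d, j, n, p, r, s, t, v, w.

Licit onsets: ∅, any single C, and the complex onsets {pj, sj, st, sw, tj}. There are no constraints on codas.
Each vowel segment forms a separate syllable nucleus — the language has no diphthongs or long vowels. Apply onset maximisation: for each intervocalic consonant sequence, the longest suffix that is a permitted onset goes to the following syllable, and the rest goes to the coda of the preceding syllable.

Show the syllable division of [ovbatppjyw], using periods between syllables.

ov.batp.pjyw

The vowels are o, a, y — 3 nuclei, so 3 syllables.
Between /o/ (V1) and /a/ (V2): cluster /vb/ — the longest permitted-onset suffix is /b/; onset = /b/, preceding coda = /v/.
Between /a/ (V2) and /y/ (V3): /tppj/ splits as /tp/ + /pj/ (/pj/ is the longest suffix that is a licit onset).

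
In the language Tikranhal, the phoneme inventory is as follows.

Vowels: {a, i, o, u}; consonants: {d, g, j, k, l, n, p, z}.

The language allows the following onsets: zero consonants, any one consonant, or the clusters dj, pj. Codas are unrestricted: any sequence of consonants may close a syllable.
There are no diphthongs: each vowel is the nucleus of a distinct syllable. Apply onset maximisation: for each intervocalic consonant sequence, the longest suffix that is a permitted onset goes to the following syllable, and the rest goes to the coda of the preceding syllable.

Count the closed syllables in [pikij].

1

The vowels are i, i — 2 nuclei, so 2 syllables.
V1 /i/ – V2 /i/: /k/ is a single consonant, so it becomes the next onset.
So the parse is pi.kij.
Classifying each syllable: /pi/ (open), /kij/ (closed).
Closed syllables: 1.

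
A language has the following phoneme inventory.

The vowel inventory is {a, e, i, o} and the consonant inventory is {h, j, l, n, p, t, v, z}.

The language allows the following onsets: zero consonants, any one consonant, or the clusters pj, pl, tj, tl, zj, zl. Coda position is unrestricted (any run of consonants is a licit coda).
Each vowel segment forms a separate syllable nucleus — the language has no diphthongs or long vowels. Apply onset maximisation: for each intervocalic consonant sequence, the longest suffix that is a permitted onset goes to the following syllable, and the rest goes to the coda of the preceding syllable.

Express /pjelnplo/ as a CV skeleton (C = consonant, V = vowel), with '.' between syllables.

The vowels are e, o — 2 nuclei, so 2 syllables.
σ1/σ2 boundary: cluster /lnpl/ — the longest permitted-onset suffix is /pl/; onset = /pl/, preceding coda = /ln/.
Syllabification: pjeln.plo.
Mapping each syllable to C/V: /pjeln/ → CCVCC, /plo/ → CCV.

CCVCC.CCV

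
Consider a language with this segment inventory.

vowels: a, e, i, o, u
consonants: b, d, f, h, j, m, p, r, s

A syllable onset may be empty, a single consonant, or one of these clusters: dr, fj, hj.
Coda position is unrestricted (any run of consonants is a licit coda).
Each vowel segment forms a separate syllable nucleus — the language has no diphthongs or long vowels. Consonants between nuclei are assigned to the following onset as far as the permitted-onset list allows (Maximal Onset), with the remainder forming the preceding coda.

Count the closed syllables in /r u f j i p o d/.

1

The vowels are u, i, o — 3 nuclei, so 3 syllables.
V1 /u/ – V2 /i/: /fj/ — entire cluster is a permitted onset → onset /fj/, coda ∅.
V2 /i/ – V3 /o/: just /p/ — single C goes to the following onset.
Result: ru.fji.pod.
Classifying each syllable: /ru/ (open), /fji/ (open), /pod/ (closed).
Closed syllables: 1.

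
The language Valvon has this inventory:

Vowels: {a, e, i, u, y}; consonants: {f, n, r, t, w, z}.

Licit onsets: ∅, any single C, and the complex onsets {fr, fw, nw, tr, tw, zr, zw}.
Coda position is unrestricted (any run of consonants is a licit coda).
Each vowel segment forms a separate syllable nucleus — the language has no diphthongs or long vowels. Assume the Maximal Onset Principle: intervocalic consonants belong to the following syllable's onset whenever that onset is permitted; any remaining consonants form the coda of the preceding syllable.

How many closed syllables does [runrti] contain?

Nuclei (vowels): u, i → 2 syllables.
V1 /u/ – V2 /i/: /nrt/ — longest licit onset from the right is /t/, leaving /nr/ as coda.
Result: runr.ti.
Classifying each syllable: /runr/ (closed), /ti/ (open).
Closed syllables: 1.

1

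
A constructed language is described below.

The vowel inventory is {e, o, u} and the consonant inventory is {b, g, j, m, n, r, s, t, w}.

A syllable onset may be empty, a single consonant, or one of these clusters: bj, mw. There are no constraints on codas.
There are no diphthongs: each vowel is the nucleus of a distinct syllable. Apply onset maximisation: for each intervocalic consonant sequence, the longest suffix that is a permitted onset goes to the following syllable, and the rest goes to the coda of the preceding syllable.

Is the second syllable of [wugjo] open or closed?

open

Nuclei (vowels): u, o → 2 syllables.
V1 /u/ – V2 /o/: /gj/ splits as /g/ + /j/ (/j/ is the longest suffix that is a licit onset).
So the parse is wug.jo.
Syllable 2 is /jo/; it ends in its nucleus with no coda, so it is open.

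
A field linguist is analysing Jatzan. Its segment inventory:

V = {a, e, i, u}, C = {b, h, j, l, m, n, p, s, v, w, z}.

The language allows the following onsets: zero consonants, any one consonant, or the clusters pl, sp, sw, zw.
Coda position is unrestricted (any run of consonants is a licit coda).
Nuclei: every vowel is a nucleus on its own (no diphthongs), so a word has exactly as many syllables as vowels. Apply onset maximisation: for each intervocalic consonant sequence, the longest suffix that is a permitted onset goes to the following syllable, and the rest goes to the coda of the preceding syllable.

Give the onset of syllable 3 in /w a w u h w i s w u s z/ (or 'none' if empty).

w

Nuclei (vowels): a, u, i, u → 4 syllables.
Between /a/ (V1) and /u/ (V2): /w/ is a single consonant, so it becomes the next onset.
Between /u/ (V2) and /i/ (V3): /hw/; trying suffixes from longest down, /w/ is the first permitted one, so coda /h/ | onset /w/.
Between /i/ (V3) and /u/ (V4): cluster /sw/ — /sw/ is itself a permitted onset, so the whole cluster goes right; preceding coda = ∅.
Syllabification: wa.wuh.wi.swusz.
Syllable 3 is /wi/: onset /w/, nucleus /i/, coda ∅.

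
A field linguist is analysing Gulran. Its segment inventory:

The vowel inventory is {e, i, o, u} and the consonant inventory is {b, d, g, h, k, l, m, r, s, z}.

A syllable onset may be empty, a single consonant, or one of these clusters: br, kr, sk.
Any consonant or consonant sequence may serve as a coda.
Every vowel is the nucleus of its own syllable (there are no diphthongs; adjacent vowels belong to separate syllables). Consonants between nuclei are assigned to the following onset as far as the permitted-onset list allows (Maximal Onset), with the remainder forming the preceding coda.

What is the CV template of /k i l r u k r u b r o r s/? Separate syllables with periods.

Vowels present: i, u, u, o; each is a nucleus, giving 4 syllables.
V1 /i/ – V2 /u/: /lr/ splits as /l/ + /r/ (/r/ is the longest suffix that is a licit onset).
V2 /u/ – V3 /u/: /kr/ is a licit onset in full, so it all attaches to the next syllable.
V3 /u/ – V4 /o/: /br/ — entire cluster is a permitted onset → onset /br/, coda ∅.
Putting it together: kil.ru.kru.brors.
Mapping each syllable to C/V: /kil/ → CVC, /ru/ → CV, /kru/ → CCV, /brors/ → CCVCC.

CVC.CV.CCV.CCVCC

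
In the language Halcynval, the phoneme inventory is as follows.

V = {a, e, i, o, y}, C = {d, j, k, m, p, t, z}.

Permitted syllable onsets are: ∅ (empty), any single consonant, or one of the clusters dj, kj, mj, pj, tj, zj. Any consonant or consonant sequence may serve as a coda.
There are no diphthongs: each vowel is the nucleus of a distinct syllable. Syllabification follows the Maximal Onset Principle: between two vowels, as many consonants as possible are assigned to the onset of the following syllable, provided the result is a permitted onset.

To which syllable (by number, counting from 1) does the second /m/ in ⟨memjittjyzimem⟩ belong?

Vowels present: e, i, y, i, e; each is a nucleus, giving 5 syllables.
V1 /e/ – V2 /i/: /mj/ — entire cluster is a permitted onset → onset /mj/, coda ∅.
V2 /i/ – V3 /y/: cluster /ttj/ — the longest permitted-onset suffix is /tj/; onset = /tj/, preceding coda = /t/.
V3 /y/ – V4 /i/: /z/ → onset of the next syllable (single consonants are always licit onsets).
V4 /i/ – V5 /e/: /m/ is a single consonant, so it becomes the next onset.
Putting it together: me.mjit.tjy.zi.mem.
The second /m/ is in the onset of syllable 2 (/mjit/).

2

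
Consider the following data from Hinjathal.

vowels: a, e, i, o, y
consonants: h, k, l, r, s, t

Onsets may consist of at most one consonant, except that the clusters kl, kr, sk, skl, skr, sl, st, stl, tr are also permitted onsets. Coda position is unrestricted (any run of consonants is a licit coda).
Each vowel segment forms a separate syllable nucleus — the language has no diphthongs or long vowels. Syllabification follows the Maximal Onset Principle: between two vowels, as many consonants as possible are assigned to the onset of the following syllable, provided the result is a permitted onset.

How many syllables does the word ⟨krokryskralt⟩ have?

Vowels present: o, y, a; each is a nucleus, giving 3 syllables.

3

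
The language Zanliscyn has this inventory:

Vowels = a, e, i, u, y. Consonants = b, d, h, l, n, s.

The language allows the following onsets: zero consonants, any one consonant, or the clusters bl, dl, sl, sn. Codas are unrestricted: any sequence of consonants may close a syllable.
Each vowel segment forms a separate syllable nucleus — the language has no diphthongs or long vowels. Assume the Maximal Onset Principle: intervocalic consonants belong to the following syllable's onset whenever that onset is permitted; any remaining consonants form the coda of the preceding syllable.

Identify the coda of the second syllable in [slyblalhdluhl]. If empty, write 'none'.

Vowels present: y, a, u; each is a nucleus, giving 3 syllables.
Between /y/ (V1) and /a/ (V2): /bl/ is a licit onset in full, so it all attaches to the next syllable.
Between /a/ (V2) and /u/ (V3): cluster /lhdl/ — the longest permitted-onset suffix is /dl/; onset = /dl/, preceding coda = /lh/.
Putting it together: sly.blalh.dluhl.
Syllable 2 is /blalh/: onset /bl/, nucleus /a/, coda /lh/.

lh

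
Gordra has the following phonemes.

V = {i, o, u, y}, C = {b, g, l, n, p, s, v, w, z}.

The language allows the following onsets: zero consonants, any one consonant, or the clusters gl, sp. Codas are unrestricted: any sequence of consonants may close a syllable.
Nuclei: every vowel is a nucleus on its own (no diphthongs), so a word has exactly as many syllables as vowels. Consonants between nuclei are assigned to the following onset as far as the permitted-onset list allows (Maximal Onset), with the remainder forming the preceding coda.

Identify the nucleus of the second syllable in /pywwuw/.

u

The vowels are y, u — 2 nuclei, so 2 syllables.
The second nucleus (vowel 2 from the left) is /u/.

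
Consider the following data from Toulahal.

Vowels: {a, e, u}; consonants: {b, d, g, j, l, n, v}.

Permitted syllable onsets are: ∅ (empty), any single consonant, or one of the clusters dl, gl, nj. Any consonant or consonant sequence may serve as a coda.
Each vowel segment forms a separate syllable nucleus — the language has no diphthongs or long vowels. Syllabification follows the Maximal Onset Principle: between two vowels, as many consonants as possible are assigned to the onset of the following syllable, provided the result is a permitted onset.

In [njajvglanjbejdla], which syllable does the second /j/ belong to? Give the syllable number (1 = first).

Vowels present: a, a, e, a; each is a nucleus, giving 4 syllables.
/a…a/ gap (V1→V2): /jvgl/ splits as /jv/ + /gl/ (/gl/ is the longest suffix that is a licit onset).
/a…e/ gap (V2→V3): /njb/ splits as /nj/ + /b/ (/b/ is the longest suffix that is a licit onset).
/e…a/ gap (V3→V4): cluster /jdl/ — the longest permitted-onset suffix is /dl/; onset = /dl/, preceding coda = /j/.
So the parse is njajv.glanj.bej.dla.
The second /j/ is in the coda of syllable 1 (/njajv/).

1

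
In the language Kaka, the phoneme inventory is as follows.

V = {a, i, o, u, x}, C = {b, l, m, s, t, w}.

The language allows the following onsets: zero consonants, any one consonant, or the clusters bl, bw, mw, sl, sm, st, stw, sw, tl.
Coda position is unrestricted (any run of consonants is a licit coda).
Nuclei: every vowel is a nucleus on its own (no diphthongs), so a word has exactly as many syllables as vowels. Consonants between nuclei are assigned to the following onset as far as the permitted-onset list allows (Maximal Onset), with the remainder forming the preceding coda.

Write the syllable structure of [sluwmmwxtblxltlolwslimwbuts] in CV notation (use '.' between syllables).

CCVCC.CCVC.CCVC.CCVCC.CCVCC.CVCC

The vowels are u, x, x, o, i, u — 6 nuclei, so 6 syllables.
V1 /u/ – V2 /x/: /wmmw/ splits as /wm/ + /mw/ (/mw/ is the longest suffix that is a licit onset).
V2 /x/ – V3 /x/: /tbl/ splits as /t/ + /bl/ (/bl/ is the longest suffix that is a licit onset).
V3 /x/ – V4 /o/: cluster /ltl/ — the longest permitted-onset suffix is /tl/; onset = /tl/, preceding coda = /l/.
V4 /o/ – V5 /i/: /lwsl/ splits as /lw/ + /sl/ (/sl/ is the longest suffix that is a licit onset).
V5 /i/ – V6 /u/: /mwb/ — longest licit onset from the right is /b/, leaving /mw/ as coda.
Syllabification: sluwm.mwxt.blxl.tlolw.slimw.buts.
Mapping each syllable to C/V: /sluwm/ → CCVCC, /mwxt/ → CCVC, /blxl/ → CCVC, /tlolw/ → CCVCC, /slimw/ → CCVCC, /buts/ → CVCC.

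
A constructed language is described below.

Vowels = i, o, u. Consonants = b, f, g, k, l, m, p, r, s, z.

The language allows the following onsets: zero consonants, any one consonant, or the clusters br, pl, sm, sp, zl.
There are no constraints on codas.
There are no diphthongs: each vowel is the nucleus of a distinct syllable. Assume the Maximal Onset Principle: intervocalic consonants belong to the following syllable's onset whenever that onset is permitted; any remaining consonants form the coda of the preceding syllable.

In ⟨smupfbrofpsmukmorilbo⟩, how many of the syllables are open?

The vowels are u, o, u, o, i, o — 6 nuclei, so 6 syllables.
V1 /u/ – V2 /o/: /pfbr/; trying suffixes from longest down, /br/ is the first permitted one, so coda /pf/ | onset /br/.
V2 /o/ – V3 /u/: /fpsm/ splits as /fp/ + /sm/ (/sm/ is the longest suffix that is a licit onset).
V3 /u/ – V4 /o/: cluster /km/ — the longest permitted-onset suffix is /m/; onset = /m/, preceding coda = /k/.
V4 /o/ – V5 /i/: /r/ is a single consonant, so it becomes the next onset.
V5 /i/ – V6 /o/: /lb/ — longest licit onset from the right is /b/, leaving /l/ as coda.
Result: smupf.brofp.smuk.mo.ril.bo.
Classifying each syllable: /smupf/ (closed), /brofp/ (closed), /smuk/ (closed), /mo/ (open), /ril/ (closed), /bo/ (open).
Open syllables: 2.

2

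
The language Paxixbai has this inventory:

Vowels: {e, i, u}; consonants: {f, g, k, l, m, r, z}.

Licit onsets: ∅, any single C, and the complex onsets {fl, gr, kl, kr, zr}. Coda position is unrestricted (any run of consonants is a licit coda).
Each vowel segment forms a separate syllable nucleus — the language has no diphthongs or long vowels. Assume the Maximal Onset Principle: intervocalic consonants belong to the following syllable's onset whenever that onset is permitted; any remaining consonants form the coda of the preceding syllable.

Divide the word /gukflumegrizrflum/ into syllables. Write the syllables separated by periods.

The vowels are u, u, e, i, u — 5 nuclei, so 5 syllables.
V1 /u/ – V2 /u/: /kfl/ — longest licit onset from the right is /fl/, leaving /k/ as coda.
V2 /u/ – V3 /e/: /m/ is a single consonant, so it becomes the next onset.
V3 /e/ – V4 /i/: cluster /gr/ — /gr/ is itself a permitted onset, so the whole cluster goes right; preceding coda = ∅.
V4 /i/ – V5 /u/: cluster /zrfl/ — the longest permitted-onset suffix is /fl/; onset = /fl/, preceding coda = /zr/.

guk.flu.me.grizr.flum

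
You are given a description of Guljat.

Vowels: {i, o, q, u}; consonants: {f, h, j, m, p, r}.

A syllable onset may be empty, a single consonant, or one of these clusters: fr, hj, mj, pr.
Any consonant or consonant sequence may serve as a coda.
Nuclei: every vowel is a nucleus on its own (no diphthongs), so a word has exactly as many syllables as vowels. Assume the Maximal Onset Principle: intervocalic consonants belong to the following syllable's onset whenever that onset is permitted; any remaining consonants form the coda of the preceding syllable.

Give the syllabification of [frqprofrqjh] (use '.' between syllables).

frq.pro.frqjh

Vowels present: q, o, q; each is a nucleus, giving 3 syllables.
/q…o/ gap (V1→V2): /pr/ — entire cluster is a permitted onset → onset /pr/, coda ∅.
/o…q/ gap (V2→V3): cluster /fr/ — /fr/ is itself a permitted onset, so the whole cluster goes right; preceding coda = ∅.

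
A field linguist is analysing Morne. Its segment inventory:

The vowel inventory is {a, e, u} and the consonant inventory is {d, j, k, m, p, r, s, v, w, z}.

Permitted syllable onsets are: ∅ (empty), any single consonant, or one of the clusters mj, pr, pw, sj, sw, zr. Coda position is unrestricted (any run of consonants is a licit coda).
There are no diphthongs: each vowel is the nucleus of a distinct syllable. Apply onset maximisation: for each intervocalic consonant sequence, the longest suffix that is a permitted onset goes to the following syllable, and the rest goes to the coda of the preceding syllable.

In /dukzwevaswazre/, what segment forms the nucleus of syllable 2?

Vowels present: u, e, a, a, e; each is a nucleus, giving 5 syllables.
The second nucleus (vowel 2 from the left) is /e/.

e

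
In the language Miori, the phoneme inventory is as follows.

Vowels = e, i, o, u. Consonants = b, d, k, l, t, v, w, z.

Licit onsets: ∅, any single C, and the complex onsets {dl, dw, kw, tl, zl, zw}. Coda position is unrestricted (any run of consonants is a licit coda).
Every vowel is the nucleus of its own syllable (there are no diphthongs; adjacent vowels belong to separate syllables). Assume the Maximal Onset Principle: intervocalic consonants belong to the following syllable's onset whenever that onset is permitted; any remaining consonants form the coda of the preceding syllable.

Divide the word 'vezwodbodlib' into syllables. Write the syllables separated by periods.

The vowels are e, o, o, i — 4 nuclei, so 4 syllables.
V1 /e/ – V2 /o/: /zw/ — entire cluster is a permitted onset → onset /zw/, coda ∅.
V2 /o/ – V3 /o/: /db/ — longest licit onset from the right is /b/, leaving /d/ as coda.
V3 /o/ – V4 /i/: /dl/ is a licit onset in full, so it all attaches to the next syllable.

ve.zwod.bo.dlib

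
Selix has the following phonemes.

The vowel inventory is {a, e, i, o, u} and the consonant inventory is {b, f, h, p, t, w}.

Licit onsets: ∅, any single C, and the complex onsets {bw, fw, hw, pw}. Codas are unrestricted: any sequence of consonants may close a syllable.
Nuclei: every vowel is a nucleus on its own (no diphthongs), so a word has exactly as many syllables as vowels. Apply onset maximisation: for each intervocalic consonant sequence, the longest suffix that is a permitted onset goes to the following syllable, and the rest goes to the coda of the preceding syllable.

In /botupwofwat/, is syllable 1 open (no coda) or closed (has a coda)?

The vowels are o, u, o, a — 4 nuclei, so 4 syllables.
σ1/σ2 boundary: /t/ is a single consonant, so it becomes the next onset.
σ2/σ3 boundary: /pw/ is a licit onset in full, so it all attaches to the next syllable.
σ3/σ4 boundary: cluster /fw/ — /fw/ is itself a permitted onset, so the whole cluster goes right; preceding coda = ∅.
So the parse is bo.tu.pwo.fwat.
Syllable 1 is /bo/; it ends in its nucleus with no coda, so it is open.

open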